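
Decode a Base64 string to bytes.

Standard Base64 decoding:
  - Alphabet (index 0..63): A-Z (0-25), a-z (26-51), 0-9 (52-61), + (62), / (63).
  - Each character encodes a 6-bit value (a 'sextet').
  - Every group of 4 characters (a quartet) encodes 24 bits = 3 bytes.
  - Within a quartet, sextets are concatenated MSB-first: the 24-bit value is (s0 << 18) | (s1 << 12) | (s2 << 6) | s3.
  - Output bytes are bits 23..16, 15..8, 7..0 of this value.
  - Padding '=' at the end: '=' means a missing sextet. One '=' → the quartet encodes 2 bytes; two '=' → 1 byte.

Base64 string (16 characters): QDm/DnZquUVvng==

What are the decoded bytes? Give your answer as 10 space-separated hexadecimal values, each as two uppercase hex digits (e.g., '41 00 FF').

After char 0 ('Q'=16): chars_in_quartet=1 acc=0x10 bytes_emitted=0
After char 1 ('D'=3): chars_in_quartet=2 acc=0x403 bytes_emitted=0
After char 2 ('m'=38): chars_in_quartet=3 acc=0x100E6 bytes_emitted=0
After char 3 ('/'=63): chars_in_quartet=4 acc=0x4039BF -> emit 40 39 BF, reset; bytes_emitted=3
After char 4 ('D'=3): chars_in_quartet=1 acc=0x3 bytes_emitted=3
After char 5 ('n'=39): chars_in_quartet=2 acc=0xE7 bytes_emitted=3
After char 6 ('Z'=25): chars_in_quartet=3 acc=0x39D9 bytes_emitted=3
After char 7 ('q'=42): chars_in_quartet=4 acc=0xE766A -> emit 0E 76 6A, reset; bytes_emitted=6
After char 8 ('u'=46): chars_in_quartet=1 acc=0x2E bytes_emitted=6
After char 9 ('U'=20): chars_in_quartet=2 acc=0xB94 bytes_emitted=6
After char 10 ('V'=21): chars_in_quartet=3 acc=0x2E515 bytes_emitted=6
After char 11 ('v'=47): chars_in_quartet=4 acc=0xB9456F -> emit B9 45 6F, reset; bytes_emitted=9
After char 12 ('n'=39): chars_in_quartet=1 acc=0x27 bytes_emitted=9
After char 13 ('g'=32): chars_in_quartet=2 acc=0x9E0 bytes_emitted=9
Padding '==': partial quartet acc=0x9E0 -> emit 9E; bytes_emitted=10

Answer: 40 39 BF 0E 76 6A B9 45 6F 9E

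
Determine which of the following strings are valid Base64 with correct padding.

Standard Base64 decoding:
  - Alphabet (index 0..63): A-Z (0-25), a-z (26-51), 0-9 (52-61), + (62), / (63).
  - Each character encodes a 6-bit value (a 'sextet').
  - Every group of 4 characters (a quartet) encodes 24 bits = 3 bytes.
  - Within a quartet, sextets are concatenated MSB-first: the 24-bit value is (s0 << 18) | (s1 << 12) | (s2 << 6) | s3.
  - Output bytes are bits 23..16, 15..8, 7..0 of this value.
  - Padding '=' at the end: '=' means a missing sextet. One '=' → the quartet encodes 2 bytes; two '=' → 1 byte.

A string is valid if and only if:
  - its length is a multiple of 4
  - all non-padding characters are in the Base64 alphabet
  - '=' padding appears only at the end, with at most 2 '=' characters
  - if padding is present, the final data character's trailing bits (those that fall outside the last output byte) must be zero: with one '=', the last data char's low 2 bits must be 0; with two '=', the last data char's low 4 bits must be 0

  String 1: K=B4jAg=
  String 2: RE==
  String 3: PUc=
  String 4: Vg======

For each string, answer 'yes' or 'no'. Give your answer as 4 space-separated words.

Answer: no no yes no

Derivation:
String 1: 'K=B4jAg=' → invalid (bad char(s): ['=']; '=' in middle)
String 2: 'RE==' → invalid (bad trailing bits)
String 3: 'PUc=' → valid
String 4: 'Vg======' → invalid (6 pad chars (max 2))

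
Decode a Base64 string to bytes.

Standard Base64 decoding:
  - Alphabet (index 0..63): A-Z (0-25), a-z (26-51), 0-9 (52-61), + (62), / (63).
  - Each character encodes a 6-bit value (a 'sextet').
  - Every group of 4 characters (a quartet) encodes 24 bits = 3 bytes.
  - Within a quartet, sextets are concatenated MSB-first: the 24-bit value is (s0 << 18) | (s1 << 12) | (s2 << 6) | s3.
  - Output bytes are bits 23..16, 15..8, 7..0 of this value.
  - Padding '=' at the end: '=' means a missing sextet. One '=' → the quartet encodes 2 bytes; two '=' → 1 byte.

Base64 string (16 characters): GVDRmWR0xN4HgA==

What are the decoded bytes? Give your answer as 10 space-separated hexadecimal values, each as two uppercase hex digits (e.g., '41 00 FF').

After char 0 ('G'=6): chars_in_quartet=1 acc=0x6 bytes_emitted=0
After char 1 ('V'=21): chars_in_quartet=2 acc=0x195 bytes_emitted=0
After char 2 ('D'=3): chars_in_quartet=3 acc=0x6543 bytes_emitted=0
After char 3 ('R'=17): chars_in_quartet=4 acc=0x1950D1 -> emit 19 50 D1, reset; bytes_emitted=3
After char 4 ('m'=38): chars_in_quartet=1 acc=0x26 bytes_emitted=3
After char 5 ('W'=22): chars_in_quartet=2 acc=0x996 bytes_emitted=3
After char 6 ('R'=17): chars_in_quartet=3 acc=0x26591 bytes_emitted=3
After char 7 ('0'=52): chars_in_quartet=4 acc=0x996474 -> emit 99 64 74, reset; bytes_emitted=6
After char 8 ('x'=49): chars_in_quartet=1 acc=0x31 bytes_emitted=6
After char 9 ('N'=13): chars_in_quartet=2 acc=0xC4D bytes_emitted=6
After char 10 ('4'=56): chars_in_quartet=3 acc=0x31378 bytes_emitted=6
After char 11 ('H'=7): chars_in_quartet=4 acc=0xC4DE07 -> emit C4 DE 07, reset; bytes_emitted=9
After char 12 ('g'=32): chars_in_quartet=1 acc=0x20 bytes_emitted=9
After char 13 ('A'=0): chars_in_quartet=2 acc=0x800 bytes_emitted=9
Padding '==': partial quartet acc=0x800 -> emit 80; bytes_emitted=10

Answer: 19 50 D1 99 64 74 C4 DE 07 80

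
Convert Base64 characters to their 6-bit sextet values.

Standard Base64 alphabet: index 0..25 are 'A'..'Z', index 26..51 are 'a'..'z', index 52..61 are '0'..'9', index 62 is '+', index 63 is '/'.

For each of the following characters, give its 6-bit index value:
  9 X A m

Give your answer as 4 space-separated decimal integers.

Answer: 61 23 0 38

Derivation:
'9': 0..9 range, 52 + ord('9') − ord('0') = 61
'X': A..Z range, ord('X') − ord('A') = 23
'A': A..Z range, ord('A') − ord('A') = 0
'm': a..z range, 26 + ord('m') − ord('a') = 38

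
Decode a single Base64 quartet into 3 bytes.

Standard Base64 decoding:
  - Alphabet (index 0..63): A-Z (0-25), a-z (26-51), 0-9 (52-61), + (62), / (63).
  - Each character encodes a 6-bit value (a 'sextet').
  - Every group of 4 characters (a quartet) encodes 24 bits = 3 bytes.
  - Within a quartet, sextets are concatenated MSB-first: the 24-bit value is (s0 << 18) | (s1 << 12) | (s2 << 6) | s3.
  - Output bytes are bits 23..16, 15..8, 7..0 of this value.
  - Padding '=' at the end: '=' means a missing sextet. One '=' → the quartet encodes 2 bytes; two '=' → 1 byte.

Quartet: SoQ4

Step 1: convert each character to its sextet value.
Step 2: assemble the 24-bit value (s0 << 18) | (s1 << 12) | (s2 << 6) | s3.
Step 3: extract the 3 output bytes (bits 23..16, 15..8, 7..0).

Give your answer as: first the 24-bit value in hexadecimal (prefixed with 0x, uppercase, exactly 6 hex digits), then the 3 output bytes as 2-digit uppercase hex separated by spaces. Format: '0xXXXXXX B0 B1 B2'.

Sextets: S=18, o=40, Q=16, 4=56
24-bit: (18<<18) | (40<<12) | (16<<6) | 56
      = 0x480000 | 0x028000 | 0x000400 | 0x000038
      = 0x4A8438
Bytes: (v>>16)&0xFF=4A, (v>>8)&0xFF=84, v&0xFF=38

Answer: 0x4A8438 4A 84 38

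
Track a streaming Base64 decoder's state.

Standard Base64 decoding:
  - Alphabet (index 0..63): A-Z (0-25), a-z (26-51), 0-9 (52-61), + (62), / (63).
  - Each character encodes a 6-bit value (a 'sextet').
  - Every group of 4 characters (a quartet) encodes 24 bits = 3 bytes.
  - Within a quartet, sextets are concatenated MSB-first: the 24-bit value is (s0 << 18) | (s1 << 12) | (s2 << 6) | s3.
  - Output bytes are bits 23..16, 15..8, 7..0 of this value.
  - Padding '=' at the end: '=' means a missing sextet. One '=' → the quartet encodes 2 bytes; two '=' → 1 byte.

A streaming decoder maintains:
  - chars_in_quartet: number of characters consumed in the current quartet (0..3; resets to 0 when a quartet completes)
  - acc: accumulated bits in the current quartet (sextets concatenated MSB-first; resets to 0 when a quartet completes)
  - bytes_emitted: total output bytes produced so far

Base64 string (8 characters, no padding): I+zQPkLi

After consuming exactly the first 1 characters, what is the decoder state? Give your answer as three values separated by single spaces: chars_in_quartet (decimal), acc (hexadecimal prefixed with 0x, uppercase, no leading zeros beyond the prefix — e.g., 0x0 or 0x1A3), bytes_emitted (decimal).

After char 0 ('I'=8): chars_in_quartet=1 acc=0x8 bytes_emitted=0

Answer: 1 0x8 0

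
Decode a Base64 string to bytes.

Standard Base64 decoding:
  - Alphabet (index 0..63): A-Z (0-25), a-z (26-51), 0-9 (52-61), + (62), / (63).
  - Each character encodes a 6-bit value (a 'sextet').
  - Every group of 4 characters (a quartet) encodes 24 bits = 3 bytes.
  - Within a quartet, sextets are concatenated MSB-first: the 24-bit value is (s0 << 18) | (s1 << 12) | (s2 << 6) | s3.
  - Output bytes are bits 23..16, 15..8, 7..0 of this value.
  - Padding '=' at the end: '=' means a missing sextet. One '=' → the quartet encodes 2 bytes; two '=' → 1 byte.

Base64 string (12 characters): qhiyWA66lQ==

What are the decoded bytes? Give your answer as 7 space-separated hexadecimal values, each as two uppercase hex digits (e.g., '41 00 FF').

After char 0 ('q'=42): chars_in_quartet=1 acc=0x2A bytes_emitted=0
After char 1 ('h'=33): chars_in_quartet=2 acc=0xAA1 bytes_emitted=0
After char 2 ('i'=34): chars_in_quartet=3 acc=0x2A862 bytes_emitted=0
After char 3 ('y'=50): chars_in_quartet=4 acc=0xAA18B2 -> emit AA 18 B2, reset; bytes_emitted=3
After char 4 ('W'=22): chars_in_quartet=1 acc=0x16 bytes_emitted=3
After char 5 ('A'=0): chars_in_quartet=2 acc=0x580 bytes_emitted=3
After char 6 ('6'=58): chars_in_quartet=3 acc=0x1603A bytes_emitted=3
After char 7 ('6'=58): chars_in_quartet=4 acc=0x580EBA -> emit 58 0E BA, reset; bytes_emitted=6
After char 8 ('l'=37): chars_in_quartet=1 acc=0x25 bytes_emitted=6
After char 9 ('Q'=16): chars_in_quartet=2 acc=0x950 bytes_emitted=6
Padding '==': partial quartet acc=0x950 -> emit 95; bytes_emitted=7

Answer: AA 18 B2 58 0E BA 95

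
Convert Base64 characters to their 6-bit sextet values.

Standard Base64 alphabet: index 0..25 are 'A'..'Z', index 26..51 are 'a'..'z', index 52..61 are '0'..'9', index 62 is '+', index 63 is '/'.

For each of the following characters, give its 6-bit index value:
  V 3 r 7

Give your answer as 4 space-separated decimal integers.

Answer: 21 55 43 59

Derivation:
'V': A..Z range, ord('V') − ord('A') = 21
'3': 0..9 range, 52 + ord('3') − ord('0') = 55
'r': a..z range, 26 + ord('r') − ord('a') = 43
'7': 0..9 range, 52 + ord('7') − ord('0') = 59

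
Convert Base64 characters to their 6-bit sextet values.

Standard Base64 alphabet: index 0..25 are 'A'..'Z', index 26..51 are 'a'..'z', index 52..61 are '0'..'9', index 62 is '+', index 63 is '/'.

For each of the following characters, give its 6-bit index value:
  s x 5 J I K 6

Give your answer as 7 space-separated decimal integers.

Answer: 44 49 57 9 8 10 58

Derivation:
's': a..z range, 26 + ord('s') − ord('a') = 44
'x': a..z range, 26 + ord('x') − ord('a') = 49
'5': 0..9 range, 52 + ord('5') − ord('0') = 57
'J': A..Z range, ord('J') − ord('A') = 9
'I': A..Z range, ord('I') − ord('A') = 8
'K': A..Z range, ord('K') − ord('A') = 10
'6': 0..9 range, 52 + ord('6') − ord('0') = 58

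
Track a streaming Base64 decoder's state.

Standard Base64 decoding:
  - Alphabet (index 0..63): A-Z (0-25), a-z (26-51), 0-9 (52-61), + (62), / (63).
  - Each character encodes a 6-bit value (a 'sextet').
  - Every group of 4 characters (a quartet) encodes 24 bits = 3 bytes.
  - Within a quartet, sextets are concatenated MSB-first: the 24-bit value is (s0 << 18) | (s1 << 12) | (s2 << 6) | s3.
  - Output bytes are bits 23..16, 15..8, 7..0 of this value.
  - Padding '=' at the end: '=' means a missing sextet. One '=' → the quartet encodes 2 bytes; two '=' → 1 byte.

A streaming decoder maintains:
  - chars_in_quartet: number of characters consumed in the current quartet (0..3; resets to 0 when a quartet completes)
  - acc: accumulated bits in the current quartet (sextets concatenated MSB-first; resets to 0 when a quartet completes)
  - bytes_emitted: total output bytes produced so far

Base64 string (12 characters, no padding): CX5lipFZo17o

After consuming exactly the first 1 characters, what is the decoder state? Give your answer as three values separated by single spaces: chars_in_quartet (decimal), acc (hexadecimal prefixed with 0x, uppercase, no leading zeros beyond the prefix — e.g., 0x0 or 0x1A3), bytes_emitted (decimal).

Answer: 1 0x2 0

Derivation:
After char 0 ('C'=2): chars_in_quartet=1 acc=0x2 bytes_emitted=0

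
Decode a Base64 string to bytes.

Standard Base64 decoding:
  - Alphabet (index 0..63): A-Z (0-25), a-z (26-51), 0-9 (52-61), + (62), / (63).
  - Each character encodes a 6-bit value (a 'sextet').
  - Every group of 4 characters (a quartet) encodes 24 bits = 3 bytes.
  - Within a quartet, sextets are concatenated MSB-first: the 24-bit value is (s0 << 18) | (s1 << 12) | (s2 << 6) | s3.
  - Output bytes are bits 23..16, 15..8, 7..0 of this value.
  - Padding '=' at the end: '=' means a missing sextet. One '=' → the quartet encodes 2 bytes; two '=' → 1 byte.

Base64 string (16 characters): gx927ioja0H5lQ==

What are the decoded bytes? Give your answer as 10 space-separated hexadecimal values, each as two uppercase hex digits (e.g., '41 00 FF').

Answer: 83 1F 76 EE 2A 23 6B 41 F9 95

Derivation:
After char 0 ('g'=32): chars_in_quartet=1 acc=0x20 bytes_emitted=0
After char 1 ('x'=49): chars_in_quartet=2 acc=0x831 bytes_emitted=0
After char 2 ('9'=61): chars_in_quartet=3 acc=0x20C7D bytes_emitted=0
After char 3 ('2'=54): chars_in_quartet=4 acc=0x831F76 -> emit 83 1F 76, reset; bytes_emitted=3
After char 4 ('7'=59): chars_in_quartet=1 acc=0x3B bytes_emitted=3
After char 5 ('i'=34): chars_in_quartet=2 acc=0xEE2 bytes_emitted=3
After char 6 ('o'=40): chars_in_quartet=3 acc=0x3B8A8 bytes_emitted=3
After char 7 ('j'=35): chars_in_quartet=4 acc=0xEE2A23 -> emit EE 2A 23, reset; bytes_emitted=6
After char 8 ('a'=26): chars_in_quartet=1 acc=0x1A bytes_emitted=6
After char 9 ('0'=52): chars_in_quartet=2 acc=0x6B4 bytes_emitted=6
After char 10 ('H'=7): chars_in_quartet=3 acc=0x1AD07 bytes_emitted=6
After char 11 ('5'=57): chars_in_quartet=4 acc=0x6B41F9 -> emit 6B 41 F9, reset; bytes_emitted=9
After char 12 ('l'=37): chars_in_quartet=1 acc=0x25 bytes_emitted=9
After char 13 ('Q'=16): chars_in_quartet=2 acc=0x950 bytes_emitted=9
Padding '==': partial quartet acc=0x950 -> emit 95; bytes_emitted=10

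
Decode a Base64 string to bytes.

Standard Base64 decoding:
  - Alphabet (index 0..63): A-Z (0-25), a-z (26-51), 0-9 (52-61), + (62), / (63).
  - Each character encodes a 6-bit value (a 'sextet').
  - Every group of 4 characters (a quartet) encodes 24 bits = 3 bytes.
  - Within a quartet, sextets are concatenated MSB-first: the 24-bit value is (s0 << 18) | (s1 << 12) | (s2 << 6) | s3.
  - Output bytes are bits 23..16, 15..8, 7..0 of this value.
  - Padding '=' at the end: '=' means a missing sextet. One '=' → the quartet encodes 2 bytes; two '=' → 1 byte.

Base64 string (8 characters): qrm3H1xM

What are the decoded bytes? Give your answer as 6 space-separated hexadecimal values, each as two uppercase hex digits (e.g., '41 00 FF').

Answer: AA B9 B7 1F 5C 4C

Derivation:
After char 0 ('q'=42): chars_in_quartet=1 acc=0x2A bytes_emitted=0
After char 1 ('r'=43): chars_in_quartet=2 acc=0xAAB bytes_emitted=0
After char 2 ('m'=38): chars_in_quartet=3 acc=0x2AAE6 bytes_emitted=0
After char 3 ('3'=55): chars_in_quartet=4 acc=0xAAB9B7 -> emit AA B9 B7, reset; bytes_emitted=3
After char 4 ('H'=7): chars_in_quartet=1 acc=0x7 bytes_emitted=3
After char 5 ('1'=53): chars_in_quartet=2 acc=0x1F5 bytes_emitted=3
After char 6 ('x'=49): chars_in_quartet=3 acc=0x7D71 bytes_emitted=3
After char 7 ('M'=12): chars_in_quartet=4 acc=0x1F5C4C -> emit 1F 5C 4C, reset; bytes_emitted=6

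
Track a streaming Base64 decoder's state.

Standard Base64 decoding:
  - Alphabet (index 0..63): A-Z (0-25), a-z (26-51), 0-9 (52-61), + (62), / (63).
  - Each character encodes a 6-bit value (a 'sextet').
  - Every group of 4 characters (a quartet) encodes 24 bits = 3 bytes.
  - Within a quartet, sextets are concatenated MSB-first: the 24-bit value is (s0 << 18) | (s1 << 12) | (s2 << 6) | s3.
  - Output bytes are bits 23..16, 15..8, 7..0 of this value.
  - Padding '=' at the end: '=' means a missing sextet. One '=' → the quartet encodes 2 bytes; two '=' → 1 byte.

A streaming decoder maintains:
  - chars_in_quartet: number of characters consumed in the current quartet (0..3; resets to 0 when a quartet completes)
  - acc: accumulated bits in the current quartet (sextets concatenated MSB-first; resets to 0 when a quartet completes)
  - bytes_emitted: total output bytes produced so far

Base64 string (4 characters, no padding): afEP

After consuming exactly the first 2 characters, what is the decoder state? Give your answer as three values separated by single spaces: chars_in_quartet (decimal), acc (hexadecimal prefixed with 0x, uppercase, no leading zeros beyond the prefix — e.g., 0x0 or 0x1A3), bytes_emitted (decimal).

Answer: 2 0x69F 0

Derivation:
After char 0 ('a'=26): chars_in_quartet=1 acc=0x1A bytes_emitted=0
After char 1 ('f'=31): chars_in_quartet=2 acc=0x69F bytes_emitted=0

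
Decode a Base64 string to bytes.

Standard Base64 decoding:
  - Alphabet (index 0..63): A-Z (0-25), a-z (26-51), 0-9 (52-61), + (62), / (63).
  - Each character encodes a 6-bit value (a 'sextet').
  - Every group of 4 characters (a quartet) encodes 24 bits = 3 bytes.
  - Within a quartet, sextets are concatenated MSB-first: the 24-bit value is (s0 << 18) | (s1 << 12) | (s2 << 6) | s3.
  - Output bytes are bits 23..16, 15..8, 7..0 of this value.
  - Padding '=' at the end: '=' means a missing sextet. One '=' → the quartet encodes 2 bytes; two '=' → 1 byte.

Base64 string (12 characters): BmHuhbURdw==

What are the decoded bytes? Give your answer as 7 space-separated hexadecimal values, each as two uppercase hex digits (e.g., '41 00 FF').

Answer: 06 61 EE 85 B5 11 77

Derivation:
After char 0 ('B'=1): chars_in_quartet=1 acc=0x1 bytes_emitted=0
After char 1 ('m'=38): chars_in_quartet=2 acc=0x66 bytes_emitted=0
After char 2 ('H'=7): chars_in_quartet=3 acc=0x1987 bytes_emitted=0
After char 3 ('u'=46): chars_in_quartet=4 acc=0x661EE -> emit 06 61 EE, reset; bytes_emitted=3
After char 4 ('h'=33): chars_in_quartet=1 acc=0x21 bytes_emitted=3
After char 5 ('b'=27): chars_in_quartet=2 acc=0x85B bytes_emitted=3
After char 6 ('U'=20): chars_in_quartet=3 acc=0x216D4 bytes_emitted=3
After char 7 ('R'=17): chars_in_quartet=4 acc=0x85B511 -> emit 85 B5 11, reset; bytes_emitted=6
After char 8 ('d'=29): chars_in_quartet=1 acc=0x1D bytes_emitted=6
After char 9 ('w'=48): chars_in_quartet=2 acc=0x770 bytes_emitted=6
Padding '==': partial quartet acc=0x770 -> emit 77; bytes_emitted=7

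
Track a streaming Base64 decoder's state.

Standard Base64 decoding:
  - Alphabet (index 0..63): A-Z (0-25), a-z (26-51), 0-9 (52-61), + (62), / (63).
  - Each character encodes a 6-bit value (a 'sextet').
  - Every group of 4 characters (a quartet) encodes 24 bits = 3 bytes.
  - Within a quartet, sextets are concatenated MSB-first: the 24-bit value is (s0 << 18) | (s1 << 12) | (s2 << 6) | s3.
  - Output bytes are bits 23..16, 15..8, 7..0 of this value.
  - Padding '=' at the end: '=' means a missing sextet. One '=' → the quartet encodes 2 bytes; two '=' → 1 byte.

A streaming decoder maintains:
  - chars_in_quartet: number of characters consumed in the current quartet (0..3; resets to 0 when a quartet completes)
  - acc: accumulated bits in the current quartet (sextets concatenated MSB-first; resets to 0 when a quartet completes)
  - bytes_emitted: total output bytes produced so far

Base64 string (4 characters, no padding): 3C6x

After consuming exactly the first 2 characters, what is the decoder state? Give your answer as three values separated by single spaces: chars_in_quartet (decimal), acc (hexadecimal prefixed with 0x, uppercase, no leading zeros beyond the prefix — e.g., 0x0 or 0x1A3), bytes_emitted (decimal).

After char 0 ('3'=55): chars_in_quartet=1 acc=0x37 bytes_emitted=0
After char 1 ('C'=2): chars_in_quartet=2 acc=0xDC2 bytes_emitted=0

Answer: 2 0xDC2 0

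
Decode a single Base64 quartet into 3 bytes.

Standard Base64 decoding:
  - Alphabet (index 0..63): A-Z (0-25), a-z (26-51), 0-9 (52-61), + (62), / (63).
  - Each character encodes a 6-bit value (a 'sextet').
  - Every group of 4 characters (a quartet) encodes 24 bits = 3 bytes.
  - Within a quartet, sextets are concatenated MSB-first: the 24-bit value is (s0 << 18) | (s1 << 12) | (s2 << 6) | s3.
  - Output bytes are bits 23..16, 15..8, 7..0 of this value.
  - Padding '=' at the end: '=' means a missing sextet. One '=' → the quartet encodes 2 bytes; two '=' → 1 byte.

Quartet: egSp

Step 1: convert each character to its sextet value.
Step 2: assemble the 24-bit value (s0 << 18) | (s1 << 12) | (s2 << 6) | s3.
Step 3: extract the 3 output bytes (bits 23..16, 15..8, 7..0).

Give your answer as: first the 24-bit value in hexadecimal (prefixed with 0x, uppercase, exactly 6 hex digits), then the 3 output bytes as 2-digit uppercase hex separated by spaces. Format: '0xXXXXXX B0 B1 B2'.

Sextets: e=30, g=32, S=18, p=41
24-bit: (30<<18) | (32<<12) | (18<<6) | 41
      = 0x780000 | 0x020000 | 0x000480 | 0x000029
      = 0x7A04A9
Bytes: (v>>16)&0xFF=7A, (v>>8)&0xFF=04, v&0xFF=A9

Answer: 0x7A04A9 7A 04 A9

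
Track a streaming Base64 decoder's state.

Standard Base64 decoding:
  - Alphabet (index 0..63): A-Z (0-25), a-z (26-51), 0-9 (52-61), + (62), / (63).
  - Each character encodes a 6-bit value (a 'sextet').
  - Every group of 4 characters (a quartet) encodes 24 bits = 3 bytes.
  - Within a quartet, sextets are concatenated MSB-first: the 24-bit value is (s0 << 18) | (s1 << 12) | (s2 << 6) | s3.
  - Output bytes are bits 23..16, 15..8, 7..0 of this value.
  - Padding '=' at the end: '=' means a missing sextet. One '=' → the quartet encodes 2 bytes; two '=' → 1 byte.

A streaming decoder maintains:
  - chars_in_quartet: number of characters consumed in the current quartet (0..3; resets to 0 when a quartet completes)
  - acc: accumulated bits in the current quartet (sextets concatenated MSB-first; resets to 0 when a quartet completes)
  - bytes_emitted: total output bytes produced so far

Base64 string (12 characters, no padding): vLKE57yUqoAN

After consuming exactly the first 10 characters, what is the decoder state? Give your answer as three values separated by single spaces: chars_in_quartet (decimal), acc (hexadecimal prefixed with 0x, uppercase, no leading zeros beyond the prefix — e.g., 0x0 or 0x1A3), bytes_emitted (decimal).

Answer: 2 0xAA8 6

Derivation:
After char 0 ('v'=47): chars_in_quartet=1 acc=0x2F bytes_emitted=0
After char 1 ('L'=11): chars_in_quartet=2 acc=0xBCB bytes_emitted=0
After char 2 ('K'=10): chars_in_quartet=3 acc=0x2F2CA bytes_emitted=0
After char 3 ('E'=4): chars_in_quartet=4 acc=0xBCB284 -> emit BC B2 84, reset; bytes_emitted=3
After char 4 ('5'=57): chars_in_quartet=1 acc=0x39 bytes_emitted=3
After char 5 ('7'=59): chars_in_quartet=2 acc=0xE7B bytes_emitted=3
After char 6 ('y'=50): chars_in_quartet=3 acc=0x39EF2 bytes_emitted=3
After char 7 ('U'=20): chars_in_quartet=4 acc=0xE7BC94 -> emit E7 BC 94, reset; bytes_emitted=6
After char 8 ('q'=42): chars_in_quartet=1 acc=0x2A bytes_emitted=6
After char 9 ('o'=40): chars_in_quartet=2 acc=0xAA8 bytes_emitted=6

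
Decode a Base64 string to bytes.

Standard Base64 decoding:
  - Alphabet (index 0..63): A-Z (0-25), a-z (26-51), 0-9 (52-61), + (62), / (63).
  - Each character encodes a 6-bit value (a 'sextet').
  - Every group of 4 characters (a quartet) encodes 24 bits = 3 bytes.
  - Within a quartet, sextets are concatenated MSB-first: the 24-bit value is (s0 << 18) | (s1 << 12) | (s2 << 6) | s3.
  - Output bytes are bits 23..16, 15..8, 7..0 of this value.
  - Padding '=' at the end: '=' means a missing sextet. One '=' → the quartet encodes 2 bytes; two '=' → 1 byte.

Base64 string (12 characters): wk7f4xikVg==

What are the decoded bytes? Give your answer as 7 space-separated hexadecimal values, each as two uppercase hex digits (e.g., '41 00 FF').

Answer: C2 4E DF E3 18 A4 56

Derivation:
After char 0 ('w'=48): chars_in_quartet=1 acc=0x30 bytes_emitted=0
After char 1 ('k'=36): chars_in_quartet=2 acc=0xC24 bytes_emitted=0
After char 2 ('7'=59): chars_in_quartet=3 acc=0x3093B bytes_emitted=0
After char 3 ('f'=31): chars_in_quartet=4 acc=0xC24EDF -> emit C2 4E DF, reset; bytes_emitted=3
After char 4 ('4'=56): chars_in_quartet=1 acc=0x38 bytes_emitted=3
After char 5 ('x'=49): chars_in_quartet=2 acc=0xE31 bytes_emitted=3
After char 6 ('i'=34): chars_in_quartet=3 acc=0x38C62 bytes_emitted=3
After char 7 ('k'=36): chars_in_quartet=4 acc=0xE318A4 -> emit E3 18 A4, reset; bytes_emitted=6
After char 8 ('V'=21): chars_in_quartet=1 acc=0x15 bytes_emitted=6
After char 9 ('g'=32): chars_in_quartet=2 acc=0x560 bytes_emitted=6
Padding '==': partial quartet acc=0x560 -> emit 56; bytes_emitted=7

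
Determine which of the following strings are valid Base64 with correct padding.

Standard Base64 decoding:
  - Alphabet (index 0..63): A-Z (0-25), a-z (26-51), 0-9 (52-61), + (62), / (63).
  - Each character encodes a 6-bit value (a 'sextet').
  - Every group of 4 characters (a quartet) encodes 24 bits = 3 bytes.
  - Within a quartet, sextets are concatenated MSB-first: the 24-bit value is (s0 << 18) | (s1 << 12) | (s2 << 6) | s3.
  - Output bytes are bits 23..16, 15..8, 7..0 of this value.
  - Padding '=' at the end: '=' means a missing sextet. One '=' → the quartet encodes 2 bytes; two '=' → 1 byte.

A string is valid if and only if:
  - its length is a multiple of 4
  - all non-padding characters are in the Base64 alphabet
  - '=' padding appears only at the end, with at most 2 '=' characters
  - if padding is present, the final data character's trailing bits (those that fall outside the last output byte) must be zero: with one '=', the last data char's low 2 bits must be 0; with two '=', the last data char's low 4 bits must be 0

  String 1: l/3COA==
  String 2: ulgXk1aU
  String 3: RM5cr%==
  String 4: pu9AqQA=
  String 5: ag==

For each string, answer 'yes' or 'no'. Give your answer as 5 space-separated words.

String 1: 'l/3COA==' → valid
String 2: 'ulgXk1aU' → valid
String 3: 'RM5cr%==' → invalid (bad char(s): ['%'])
String 4: 'pu9AqQA=' → valid
String 5: 'ag==' → valid

Answer: yes yes no yes yes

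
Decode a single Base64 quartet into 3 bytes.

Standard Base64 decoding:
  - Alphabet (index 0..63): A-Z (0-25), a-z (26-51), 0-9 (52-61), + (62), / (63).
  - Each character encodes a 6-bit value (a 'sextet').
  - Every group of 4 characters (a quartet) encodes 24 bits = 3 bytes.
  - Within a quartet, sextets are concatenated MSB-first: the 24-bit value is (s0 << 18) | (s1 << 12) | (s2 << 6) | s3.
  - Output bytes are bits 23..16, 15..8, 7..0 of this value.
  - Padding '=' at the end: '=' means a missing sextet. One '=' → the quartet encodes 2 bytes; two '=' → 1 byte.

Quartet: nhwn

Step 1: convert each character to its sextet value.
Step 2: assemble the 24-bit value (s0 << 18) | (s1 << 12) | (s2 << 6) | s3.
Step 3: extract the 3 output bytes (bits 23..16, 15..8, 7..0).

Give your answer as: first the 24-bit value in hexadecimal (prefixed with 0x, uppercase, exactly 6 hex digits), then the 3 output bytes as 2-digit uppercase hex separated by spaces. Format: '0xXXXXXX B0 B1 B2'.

Sextets: n=39, h=33, w=48, n=39
24-bit: (39<<18) | (33<<12) | (48<<6) | 39
      = 0x9C0000 | 0x021000 | 0x000C00 | 0x000027
      = 0x9E1C27
Bytes: (v>>16)&0xFF=9E, (v>>8)&0xFF=1C, v&0xFF=27

Answer: 0x9E1C27 9E 1C 27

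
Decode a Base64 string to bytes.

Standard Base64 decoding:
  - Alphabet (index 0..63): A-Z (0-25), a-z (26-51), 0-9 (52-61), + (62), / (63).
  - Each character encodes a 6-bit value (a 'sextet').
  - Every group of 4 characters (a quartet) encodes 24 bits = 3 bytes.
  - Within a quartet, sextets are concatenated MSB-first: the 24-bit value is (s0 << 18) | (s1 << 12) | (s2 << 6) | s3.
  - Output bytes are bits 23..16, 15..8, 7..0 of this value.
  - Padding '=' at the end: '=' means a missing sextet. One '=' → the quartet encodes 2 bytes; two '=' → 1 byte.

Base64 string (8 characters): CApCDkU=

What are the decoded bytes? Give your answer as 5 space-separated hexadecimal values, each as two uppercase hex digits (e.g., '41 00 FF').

After char 0 ('C'=2): chars_in_quartet=1 acc=0x2 bytes_emitted=0
After char 1 ('A'=0): chars_in_quartet=2 acc=0x80 bytes_emitted=0
After char 2 ('p'=41): chars_in_quartet=3 acc=0x2029 bytes_emitted=0
After char 3 ('C'=2): chars_in_quartet=4 acc=0x80A42 -> emit 08 0A 42, reset; bytes_emitted=3
After char 4 ('D'=3): chars_in_quartet=1 acc=0x3 bytes_emitted=3
After char 5 ('k'=36): chars_in_quartet=2 acc=0xE4 bytes_emitted=3
After char 6 ('U'=20): chars_in_quartet=3 acc=0x3914 bytes_emitted=3
Padding '=': partial quartet acc=0x3914 -> emit 0E 45; bytes_emitted=5

Answer: 08 0A 42 0E 45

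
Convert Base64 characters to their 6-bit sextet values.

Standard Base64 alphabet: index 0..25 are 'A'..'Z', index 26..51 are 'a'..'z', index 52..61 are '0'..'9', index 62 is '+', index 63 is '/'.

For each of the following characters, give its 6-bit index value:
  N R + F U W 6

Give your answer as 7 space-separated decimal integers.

Answer: 13 17 62 5 20 22 58

Derivation:
'N': A..Z range, ord('N') − ord('A') = 13
'R': A..Z range, ord('R') − ord('A') = 17
'+': index 62
'F': A..Z range, ord('F') − ord('A') = 5
'U': A..Z range, ord('U') − ord('A') = 20
'W': A..Z range, ord('W') − ord('A') = 22
'6': 0..9 range, 52 + ord('6') − ord('0') = 58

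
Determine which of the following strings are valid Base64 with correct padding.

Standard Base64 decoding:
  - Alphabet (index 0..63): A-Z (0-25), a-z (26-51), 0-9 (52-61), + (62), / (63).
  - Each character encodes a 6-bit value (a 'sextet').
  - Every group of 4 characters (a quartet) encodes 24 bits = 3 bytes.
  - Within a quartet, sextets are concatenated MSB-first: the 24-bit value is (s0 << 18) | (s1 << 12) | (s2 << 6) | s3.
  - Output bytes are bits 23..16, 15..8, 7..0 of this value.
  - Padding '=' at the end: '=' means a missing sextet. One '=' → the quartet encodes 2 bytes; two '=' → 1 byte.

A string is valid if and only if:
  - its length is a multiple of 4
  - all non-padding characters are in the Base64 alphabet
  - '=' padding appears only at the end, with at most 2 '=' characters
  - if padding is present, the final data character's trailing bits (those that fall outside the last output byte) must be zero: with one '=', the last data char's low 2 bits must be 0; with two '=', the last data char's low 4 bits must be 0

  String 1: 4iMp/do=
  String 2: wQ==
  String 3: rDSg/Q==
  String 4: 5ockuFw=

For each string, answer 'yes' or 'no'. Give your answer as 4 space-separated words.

String 1: '4iMp/do=' → valid
String 2: 'wQ==' → valid
String 3: 'rDSg/Q==' → valid
String 4: '5ockuFw=' → valid

Answer: yes yes yes yes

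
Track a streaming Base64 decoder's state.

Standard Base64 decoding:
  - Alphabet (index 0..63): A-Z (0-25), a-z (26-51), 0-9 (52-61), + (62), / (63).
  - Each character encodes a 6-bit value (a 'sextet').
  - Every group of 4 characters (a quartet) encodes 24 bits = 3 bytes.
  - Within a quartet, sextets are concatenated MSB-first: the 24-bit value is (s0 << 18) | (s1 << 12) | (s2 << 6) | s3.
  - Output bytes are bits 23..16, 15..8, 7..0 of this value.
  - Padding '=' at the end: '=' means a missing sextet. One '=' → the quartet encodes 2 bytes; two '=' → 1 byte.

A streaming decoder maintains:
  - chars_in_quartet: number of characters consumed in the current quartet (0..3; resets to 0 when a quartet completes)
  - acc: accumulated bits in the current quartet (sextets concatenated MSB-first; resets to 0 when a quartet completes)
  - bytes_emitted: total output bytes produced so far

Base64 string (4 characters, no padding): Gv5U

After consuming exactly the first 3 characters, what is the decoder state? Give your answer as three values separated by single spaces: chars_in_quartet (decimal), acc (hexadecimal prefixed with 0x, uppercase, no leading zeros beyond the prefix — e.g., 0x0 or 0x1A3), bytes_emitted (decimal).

After char 0 ('G'=6): chars_in_quartet=1 acc=0x6 bytes_emitted=0
After char 1 ('v'=47): chars_in_quartet=2 acc=0x1AF bytes_emitted=0
After char 2 ('5'=57): chars_in_quartet=3 acc=0x6BF9 bytes_emitted=0

Answer: 3 0x6BF9 0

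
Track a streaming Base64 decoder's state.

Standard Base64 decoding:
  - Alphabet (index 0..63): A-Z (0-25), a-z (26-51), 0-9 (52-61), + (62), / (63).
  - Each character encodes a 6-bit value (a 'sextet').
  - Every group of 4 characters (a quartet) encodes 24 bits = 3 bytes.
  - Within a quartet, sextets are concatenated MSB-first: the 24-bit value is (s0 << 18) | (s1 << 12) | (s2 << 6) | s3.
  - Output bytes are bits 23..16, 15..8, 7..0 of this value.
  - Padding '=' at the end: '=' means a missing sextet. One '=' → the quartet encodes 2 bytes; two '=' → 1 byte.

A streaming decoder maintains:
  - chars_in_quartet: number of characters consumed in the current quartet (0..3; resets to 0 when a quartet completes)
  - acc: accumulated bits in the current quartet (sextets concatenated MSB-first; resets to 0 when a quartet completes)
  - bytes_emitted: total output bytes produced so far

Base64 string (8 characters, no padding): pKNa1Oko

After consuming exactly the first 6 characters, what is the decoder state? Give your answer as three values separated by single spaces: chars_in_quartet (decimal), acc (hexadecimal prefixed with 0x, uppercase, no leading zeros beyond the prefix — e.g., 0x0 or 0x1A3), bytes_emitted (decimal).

After char 0 ('p'=41): chars_in_quartet=1 acc=0x29 bytes_emitted=0
After char 1 ('K'=10): chars_in_quartet=2 acc=0xA4A bytes_emitted=0
After char 2 ('N'=13): chars_in_quartet=3 acc=0x2928D bytes_emitted=0
After char 3 ('a'=26): chars_in_quartet=4 acc=0xA4A35A -> emit A4 A3 5A, reset; bytes_emitted=3
After char 4 ('1'=53): chars_in_quartet=1 acc=0x35 bytes_emitted=3
After char 5 ('O'=14): chars_in_quartet=2 acc=0xD4E bytes_emitted=3

Answer: 2 0xD4E 3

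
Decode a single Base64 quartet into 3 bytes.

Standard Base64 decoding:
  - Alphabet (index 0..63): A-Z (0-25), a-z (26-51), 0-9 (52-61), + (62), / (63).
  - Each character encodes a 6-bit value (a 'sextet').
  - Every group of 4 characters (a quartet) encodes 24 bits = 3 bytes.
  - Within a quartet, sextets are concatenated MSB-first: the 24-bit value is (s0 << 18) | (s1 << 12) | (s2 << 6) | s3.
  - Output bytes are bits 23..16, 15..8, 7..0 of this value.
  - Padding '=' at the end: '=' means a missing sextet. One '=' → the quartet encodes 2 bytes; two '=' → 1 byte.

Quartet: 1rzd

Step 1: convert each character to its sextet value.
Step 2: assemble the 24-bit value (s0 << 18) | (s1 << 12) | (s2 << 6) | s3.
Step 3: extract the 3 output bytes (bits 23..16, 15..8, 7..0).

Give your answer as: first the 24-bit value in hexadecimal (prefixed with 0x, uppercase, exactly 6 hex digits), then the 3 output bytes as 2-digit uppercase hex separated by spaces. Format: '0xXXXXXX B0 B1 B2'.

Answer: 0xD6BCDD D6 BC DD

Derivation:
Sextets: 1=53, r=43, z=51, d=29
24-bit: (53<<18) | (43<<12) | (51<<6) | 29
      = 0xD40000 | 0x02B000 | 0x000CC0 | 0x00001D
      = 0xD6BCDD
Bytes: (v>>16)&0xFF=D6, (v>>8)&0xFF=BC, v&0xFF=DD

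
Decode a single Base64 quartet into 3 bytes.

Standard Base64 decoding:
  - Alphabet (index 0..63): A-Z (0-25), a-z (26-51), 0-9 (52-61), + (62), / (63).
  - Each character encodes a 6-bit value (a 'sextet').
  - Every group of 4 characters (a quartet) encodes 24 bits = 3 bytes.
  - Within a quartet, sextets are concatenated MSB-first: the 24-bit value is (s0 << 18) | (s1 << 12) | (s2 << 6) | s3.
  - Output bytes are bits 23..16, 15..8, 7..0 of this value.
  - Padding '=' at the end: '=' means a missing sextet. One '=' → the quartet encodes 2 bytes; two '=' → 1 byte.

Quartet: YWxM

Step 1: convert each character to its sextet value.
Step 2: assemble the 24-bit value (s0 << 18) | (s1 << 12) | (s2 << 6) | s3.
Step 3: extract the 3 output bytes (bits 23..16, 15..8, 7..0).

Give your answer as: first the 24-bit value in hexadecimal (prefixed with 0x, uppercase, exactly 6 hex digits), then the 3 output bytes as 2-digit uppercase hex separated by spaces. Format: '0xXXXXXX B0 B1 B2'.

Answer: 0x616C4C 61 6C 4C

Derivation:
Sextets: Y=24, W=22, x=49, M=12
24-bit: (24<<18) | (22<<12) | (49<<6) | 12
      = 0x600000 | 0x016000 | 0x000C40 | 0x00000C
      = 0x616C4C
Bytes: (v>>16)&0xFF=61, (v>>8)&0xFF=6C, v&0xFF=4C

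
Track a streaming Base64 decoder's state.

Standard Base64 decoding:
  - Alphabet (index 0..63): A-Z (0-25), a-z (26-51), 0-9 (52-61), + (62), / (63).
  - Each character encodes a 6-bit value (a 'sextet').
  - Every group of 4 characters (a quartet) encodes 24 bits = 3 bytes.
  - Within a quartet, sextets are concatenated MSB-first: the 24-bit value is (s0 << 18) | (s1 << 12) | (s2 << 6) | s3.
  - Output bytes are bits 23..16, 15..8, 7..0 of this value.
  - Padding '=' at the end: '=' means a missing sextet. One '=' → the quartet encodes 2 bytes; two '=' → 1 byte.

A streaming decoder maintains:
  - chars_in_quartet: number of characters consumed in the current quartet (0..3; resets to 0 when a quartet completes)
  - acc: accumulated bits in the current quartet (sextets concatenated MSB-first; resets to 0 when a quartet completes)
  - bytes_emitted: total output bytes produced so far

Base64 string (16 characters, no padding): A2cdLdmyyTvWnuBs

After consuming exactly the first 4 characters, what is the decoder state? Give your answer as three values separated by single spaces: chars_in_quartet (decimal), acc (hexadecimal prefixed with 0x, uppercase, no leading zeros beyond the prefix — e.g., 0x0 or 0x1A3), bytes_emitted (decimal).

After char 0 ('A'=0): chars_in_quartet=1 acc=0x0 bytes_emitted=0
After char 1 ('2'=54): chars_in_quartet=2 acc=0x36 bytes_emitted=0
After char 2 ('c'=28): chars_in_quartet=3 acc=0xD9C bytes_emitted=0
After char 3 ('d'=29): chars_in_quartet=4 acc=0x3671D -> emit 03 67 1D, reset; bytes_emitted=3

Answer: 0 0x0 3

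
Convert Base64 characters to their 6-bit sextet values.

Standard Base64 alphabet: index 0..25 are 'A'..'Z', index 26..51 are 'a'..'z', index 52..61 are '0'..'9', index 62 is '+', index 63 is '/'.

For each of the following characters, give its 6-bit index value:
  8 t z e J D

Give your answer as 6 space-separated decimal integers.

'8': 0..9 range, 52 + ord('8') − ord('0') = 60
't': a..z range, 26 + ord('t') − ord('a') = 45
'z': a..z range, 26 + ord('z') − ord('a') = 51
'e': a..z range, 26 + ord('e') − ord('a') = 30
'J': A..Z range, ord('J') − ord('A') = 9
'D': A..Z range, ord('D') − ord('A') = 3

Answer: 60 45 51 30 9 3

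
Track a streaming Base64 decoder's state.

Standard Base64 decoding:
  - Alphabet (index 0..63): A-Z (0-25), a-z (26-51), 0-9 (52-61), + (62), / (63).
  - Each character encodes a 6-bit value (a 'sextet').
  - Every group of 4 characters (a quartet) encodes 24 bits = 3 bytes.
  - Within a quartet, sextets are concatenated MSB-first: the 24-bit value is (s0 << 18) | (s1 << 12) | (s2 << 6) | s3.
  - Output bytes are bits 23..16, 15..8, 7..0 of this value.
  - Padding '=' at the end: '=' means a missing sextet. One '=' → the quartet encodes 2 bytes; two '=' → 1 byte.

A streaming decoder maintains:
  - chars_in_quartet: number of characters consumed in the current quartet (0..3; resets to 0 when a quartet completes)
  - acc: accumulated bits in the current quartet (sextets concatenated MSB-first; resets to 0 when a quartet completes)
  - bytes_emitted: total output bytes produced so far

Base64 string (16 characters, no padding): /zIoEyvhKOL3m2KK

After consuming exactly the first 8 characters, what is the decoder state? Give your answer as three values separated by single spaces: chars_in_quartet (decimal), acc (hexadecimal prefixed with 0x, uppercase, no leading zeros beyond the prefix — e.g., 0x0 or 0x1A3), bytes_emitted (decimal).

Answer: 0 0x0 6

Derivation:
After char 0 ('/'=63): chars_in_quartet=1 acc=0x3F bytes_emitted=0
After char 1 ('z'=51): chars_in_quartet=2 acc=0xFF3 bytes_emitted=0
After char 2 ('I'=8): chars_in_quartet=3 acc=0x3FCC8 bytes_emitted=0
After char 3 ('o'=40): chars_in_quartet=4 acc=0xFF3228 -> emit FF 32 28, reset; bytes_emitted=3
After char 4 ('E'=4): chars_in_quartet=1 acc=0x4 bytes_emitted=3
After char 5 ('y'=50): chars_in_quartet=2 acc=0x132 bytes_emitted=3
After char 6 ('v'=47): chars_in_quartet=3 acc=0x4CAF bytes_emitted=3
After char 7 ('h'=33): chars_in_quartet=4 acc=0x132BE1 -> emit 13 2B E1, reset; bytes_emitted=6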